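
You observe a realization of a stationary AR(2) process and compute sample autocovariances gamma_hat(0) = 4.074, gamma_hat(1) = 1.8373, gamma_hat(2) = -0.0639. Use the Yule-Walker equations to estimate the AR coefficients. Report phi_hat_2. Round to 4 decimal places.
\hat\phi_{2} = -0.2750

The Yule-Walker equations for an AR(p) process read, in matrix form,
  Gamma_p phi = r_p,   with   (Gamma_p)_{ij} = gamma(|i - j|),
                       (r_p)_i = gamma(i),   i,j = 1..p.
Substitute the sample gammas (Toeplitz matrix and right-hand side of size 2):
  Gamma_p = [[4.074, 1.8373], [1.8373, 4.074]]
  r_p     = [1.8373, -0.0639]
Written out:
  4.074 phi_1 + 1.8373 phi_2 = 1.8373
  1.8373 phi_1 + 4.074 phi_2 = -0.0639
Solve by Cramer's rule:
  det = gamma(0)^2 - gamma(1)^2 = (4.074)^2 - (1.8373)^2 = 16.597476 - 3.37567129 = 13.22180471
  phi_hat_1 = [gamma(1) gamma(0) - gamma(1) gamma(2)] / det = [(1.8373)(4.074) - (1.8373)(-0.0639)] / 13.22180471 = 7.60256367 / 13.22180471 = 0.575
  phi_hat_2 = [gamma(0) gamma(2) - gamma(1)^2] / det = [(4.074)(-0.0639) - (1.8373)^2] / 13.22180471 = -3.63599989 / 13.22180471 = -0.275
So phi_hat = [0.5750, -0.2750].
Therefore phi_hat_2 = -0.2750.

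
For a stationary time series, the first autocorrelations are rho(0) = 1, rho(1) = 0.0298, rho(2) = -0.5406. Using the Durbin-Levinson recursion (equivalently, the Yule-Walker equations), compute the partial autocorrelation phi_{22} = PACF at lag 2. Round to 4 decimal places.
\phi_{22} = -0.5420

The PACF at lag k is phi_{kk}, the last component of the solution
to the Yule-Walker system G_k phi = r_k where
  (G_k)_{ij} = rho(|i - j|), (r_k)_i = rho(i), i,j = 1..k.
Equivalently, Durbin-Levinson gives phi_{kk} iteratively:
  phi_{11} = rho(1)
  phi_{kk} = [rho(k) - sum_{j=1..k-1} phi_{k-1,j} rho(k-j)]
            / [1 - sum_{j=1..k-1} phi_{k-1,j} rho(j)],
  phi_{k,j} = phi_{k-1,j} - phi_{kk} phi_{k-1,k-j},  j = 1..k-1.
Step k = 1:
  phi_11 = rho(1) = 0.0298.
Step k = 2:
  phi_22 = [rho(2) - phi_11 rho(1)] / [1 - phi_11 rho(1)] = [-0.5406 - (0.0298)(0.0298)] / [1 - (0.0298)(0.0298)]
         = -0.54148804 / 0.99911196 = -0.542.
Therefore phi_{22} = -0.5420.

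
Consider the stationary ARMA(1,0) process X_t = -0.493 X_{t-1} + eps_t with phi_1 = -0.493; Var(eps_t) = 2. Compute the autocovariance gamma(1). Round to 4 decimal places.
\gamma(1) = -1.3026

Multiply the model equation by X_{t-k} and take expectations. With theta_0 = psi_0 = 1 and psi_j the MA(infinity) weights, this gives
  gamma(k) - sum_i phi_i gamma(k-i) = c_k,
  c_k = sigma^2 * sum_{j=k..q} theta_j psi_{j-k}   (c_k = 0 for k > q),
using gamma(-m) = gamma(m).
Pure AR (q = 0): c_0 = sigma^2 = 2, c_k = 0 for k >= 1.
Equations for k = 0 and k = 1 (AR order 1):
  gamma(0) = phi_1 gamma(1) + c_0
  gamma(1) = phi_1 gamma(0) + c_1
Substituting the second into the first: gamma(0) (1 - phi_1^2) = c_0 + phi_1 c_1, so
  gamma(0) = c_0 / (1 - phi_1^2) = 2 / (1 - (-0.493)^2) = 2 / 0.756951 = 2.642179.
  gamma(1) = phi_1 gamma(0) = (-0.493)(2.642179) = -1.302594.
Therefore gamma(1) = -1.3026 (to 4 decimal places).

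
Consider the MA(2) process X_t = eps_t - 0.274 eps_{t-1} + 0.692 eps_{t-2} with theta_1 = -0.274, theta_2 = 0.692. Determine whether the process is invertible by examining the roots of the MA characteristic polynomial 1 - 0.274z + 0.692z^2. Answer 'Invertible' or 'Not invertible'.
\text{Invertible}

The MA(q) characteristic polynomial is P(z) = 1 - 0.274z + 0.692z^2.
Invertibility requires all roots to lie outside the unit circle, i.e. |z| > 1 for every root.
Set 1 + (-0.274) z + (0.692) z^2 = 0, i.e. a z^2 + b z + c = 0 with a = 0.692, b = -0.274, c = 1.
Discriminant D = b^2 - 4ac = (-0.274)^2 - 4*(0.692)*1 = 0.075076 - (2.768) = -2.692924.
D < 0, so the roots are the complex-conjugate pair z = (-b +/- i sqrt(-D)) / (2a) = 0.198 +/- 1.1857i.
For a conjugate pair |z|^2 = z * conj(z) = (product of roots) = c/a = 1/(0.692) = 1.445087, so |z| = sqrt(1.445087) = 1.2021 for both roots.
Moduli of all roots: 1.2021, 1.2021.
All moduli strictly greater than 1? Yes.
Verdict: Invertible.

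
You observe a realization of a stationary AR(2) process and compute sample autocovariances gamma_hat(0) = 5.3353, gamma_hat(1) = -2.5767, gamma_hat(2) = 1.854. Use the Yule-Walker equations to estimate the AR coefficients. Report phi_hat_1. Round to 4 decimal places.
\hat\phi_{1} = -0.4110

The Yule-Walker equations for an AR(p) process read, in matrix form,
  Gamma_p phi = r_p,   with   (Gamma_p)_{ij} = gamma(|i - j|),
                       (r_p)_i = gamma(i),   i,j = 1..p.
Substitute the sample gammas (Toeplitz matrix and right-hand side of size 2):
  Gamma_p = [[5.3353, -2.5767], [-2.5767, 5.3353]]
  r_p     = [-2.5767, 1.854]
Written out:
  5.3353 phi_1 - 2.5767 phi_2 = -2.5767
  -2.5767 phi_1 + 5.3353 phi_2 = 1.854
Solve by Cramer's rule:
  det = gamma(0)^2 - gamma(1)^2 = (5.3353)^2 - (-2.5767)^2 = 28.46542609 - 6.63938289 = 21.8260432
  phi_hat_1 = [gamma(1) gamma(0) - gamma(1) gamma(2)] / det = [(-2.5767)(5.3353) - (-2.5767)(1.854)] / 21.8260432 = -8.97026571 / 21.8260432 = -0.411
  phi_hat_2 = [gamma(0) gamma(2) - gamma(1)^2] / det = [(5.3353)(1.854) - (-2.5767)^2] / 21.8260432 = 3.25226331 / 21.8260432 = 0.149
So phi_hat = [-0.4110, 0.1490].
Therefore phi_hat_1 = -0.4110.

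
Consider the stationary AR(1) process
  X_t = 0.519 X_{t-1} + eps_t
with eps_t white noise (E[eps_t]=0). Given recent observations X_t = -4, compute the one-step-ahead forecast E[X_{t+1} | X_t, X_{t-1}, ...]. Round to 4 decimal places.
E[X_{t+1} \mid \mathcal F_t] = -2.0760

For an AR(p) model X_t = c + sum_i phi_i X_{t-i} + eps_t, the
one-step-ahead conditional mean is
  E[X_{t+1} | X_t, ...] = c + sum_i phi_i X_{t+1-i}.
Substitute known values:
  E[X_{t+1} | ...] = (0.519) * (-4)
                   = -2.0760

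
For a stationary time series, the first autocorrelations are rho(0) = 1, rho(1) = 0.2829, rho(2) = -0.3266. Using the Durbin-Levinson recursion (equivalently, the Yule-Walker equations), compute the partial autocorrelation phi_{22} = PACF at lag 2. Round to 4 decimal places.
\phi_{22} = -0.4420

The PACF at lag k is phi_{kk}, the last component of the solution
to the Yule-Walker system G_k phi = r_k where
  (G_k)_{ij} = rho(|i - j|), (r_k)_i = rho(i), i,j = 1..k.
Equivalently, Durbin-Levinson gives phi_{kk} iteratively:
  phi_{11} = rho(1)
  phi_{kk} = [rho(k) - sum_{j=1..k-1} phi_{k-1,j} rho(k-j)]
            / [1 - sum_{j=1..k-1} phi_{k-1,j} rho(j)],
  phi_{k,j} = phi_{k-1,j} - phi_{kk} phi_{k-1,k-j},  j = 1..k-1.
Step k = 1:
  phi_11 = rho(1) = 0.2829.
Step k = 2:
  phi_22 = [rho(2) - phi_11 rho(1)] / [1 - phi_11 rho(1)] = [-0.3266 - (0.2829)(0.2829)] / [1 - (0.2829)(0.2829)]
         = -0.40663241 / 0.91996759 = -0.442.
Therefore phi_{22} = -0.4420.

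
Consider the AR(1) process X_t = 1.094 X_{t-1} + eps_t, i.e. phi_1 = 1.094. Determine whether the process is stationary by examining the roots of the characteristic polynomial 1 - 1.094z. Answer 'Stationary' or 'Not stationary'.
\text{Not stationary}

The AR(p) characteristic polynomial is P(z) = 1 - 1.094z.
Stationarity requires all roots to lie outside the unit circle, i.e. |z| > 1 for every root.
This is linear in z: 1 + (-1.094) z = 0  =>  z = -1/(-1.094) = 0.914077,  |z| = 0.914077.
Moduli of all roots: 0.9141.
All moduli strictly greater than 1? No.
Verdict: Not stationary.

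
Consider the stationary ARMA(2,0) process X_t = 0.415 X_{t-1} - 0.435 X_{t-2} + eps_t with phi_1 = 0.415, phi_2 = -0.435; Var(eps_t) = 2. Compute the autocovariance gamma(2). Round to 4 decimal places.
\gamma(2) = -0.8479

Multiply the model equation by X_{t-k} and take expectations. With theta_0 = psi_0 = 1 and psi_j the MA(infinity) weights, this gives
  gamma(k) - sum_i phi_i gamma(k-i) = c_k,
  c_k = sigma^2 * sum_{j=k..q} theta_j psi_{j-k}   (c_k = 0 for k > q),
using gamma(-m) = gamma(m).
Pure AR (q = 0): c_0 = sigma^2 = 2, c_k = 0 for k >= 1.
Equations for k = 0, 1, 2 (AR order 2, c_2 = 0):
  (E0) gamma(0) = phi_1 gamma(1) + phi_2 gamma(2) + c_0
  (E1) gamma(1) = phi_1 gamma(0) + phi_2 gamma(1) + c_1
  (E2) gamma(2) = phi_1 gamma(1) + phi_2 gamma(0)
From (E1): gamma(1) = A gamma(0) + B with
  A = phi_1 / (1 - phi_2) = 0.415 / 1.435 = 0.289199,   B = c_1 / (1 - phi_2) = 0 / 1.435 = 0.
Insert (E2) into (E0): gamma(0) (1 - phi_2^2) = phi_1 (1 + phi_2) gamma(1) + c_0.
  phi_1 (1 + phi_2) = (0.415)(0.565) = 0.234475,   1 - phi_2^2 = 0.810775.
Replace gamma(1) by A gamma(0) + B and collect gamma(0):
  gamma(0) [0.810775 - (0.234475)(0.289199)] = c_0 = 2
  gamma(0) * 0.742965 = 2
  gamma(0) = 2 / 0.742965 = 2.691916.
  gamma(1) = A gamma(0) = (0.289199)(2.691916) = 0.778498.
  gamma(2) = phi_1 gamma(1) + phi_2 gamma(0) = (0.415)(0.778498) + (-0.435)(2.691916) = -0.847907.
Therefore gamma(2) = -0.8479 (to 4 decimal places).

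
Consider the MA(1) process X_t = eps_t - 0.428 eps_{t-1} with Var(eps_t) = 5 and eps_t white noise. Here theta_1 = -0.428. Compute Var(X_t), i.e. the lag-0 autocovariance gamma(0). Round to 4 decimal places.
\gamma(0) = 5.9159

For an MA(q) process X_t = eps_t + sum_i theta_i eps_{t-i} with
Var(eps_t) = sigma^2, the variance is
  gamma(0) = sigma^2 * (1 + sum_i theta_i^2).
  sum_i theta_i^2 = (-0.428)^2 = 0.183184.
  gamma(0) = 5 * (1 + 0.183184) = 5 * 1.183184 = 5.91592, which rounds to 5.9159.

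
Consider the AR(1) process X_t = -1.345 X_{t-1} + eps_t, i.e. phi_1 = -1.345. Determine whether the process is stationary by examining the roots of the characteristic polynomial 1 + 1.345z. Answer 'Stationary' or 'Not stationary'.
\text{Not stationary}

The AR(p) characteristic polynomial is P(z) = 1 + 1.345z.
Stationarity requires all roots to lie outside the unit circle, i.e. |z| > 1 for every root.
This is linear in z: 1 + (1.345) z = 0  =>  z = -1/(1.345) = -0.743494,  |z| = 0.743494.
Moduli of all roots: 0.7435.
All moduli strictly greater than 1? No.
Verdict: Not stationary.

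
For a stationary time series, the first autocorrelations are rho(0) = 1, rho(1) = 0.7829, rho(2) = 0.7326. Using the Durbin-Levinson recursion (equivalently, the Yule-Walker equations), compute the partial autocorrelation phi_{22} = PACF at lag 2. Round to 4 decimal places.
\phi_{22} = 0.3092

The PACF at lag k is phi_{kk}, the last component of the solution
to the Yule-Walker system G_k phi = r_k where
  (G_k)_{ij} = rho(|i - j|), (r_k)_i = rho(i), i,j = 1..k.
Equivalently, Durbin-Levinson gives phi_{kk} iteratively:
  phi_{11} = rho(1)
  phi_{kk} = [rho(k) - sum_{j=1..k-1} phi_{k-1,j} rho(k-j)]
            / [1 - sum_{j=1..k-1} phi_{k-1,j} rho(j)],
  phi_{k,j} = phi_{k-1,j} - phi_{kk} phi_{k-1,k-j},  j = 1..k-1.
Step k = 1:
  phi_11 = rho(1) = 0.7829.
Step k = 2:
  phi_22 = [rho(2) - phi_11 rho(1)] / [1 - phi_11 rho(1)] = [0.7326 - (0.7829)(0.7829)] / [1 - (0.7829)(0.7829)]
         = 0.11966759 / 0.38706759 = 0.3092.
Therefore phi_{22} = 0.3092.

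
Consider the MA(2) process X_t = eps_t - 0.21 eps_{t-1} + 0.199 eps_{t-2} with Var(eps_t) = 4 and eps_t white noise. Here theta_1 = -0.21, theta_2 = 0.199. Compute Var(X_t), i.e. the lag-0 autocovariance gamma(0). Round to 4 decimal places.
\gamma(0) = 4.3348

For an MA(q) process X_t = eps_t + sum_i theta_i eps_{t-i} with
Var(eps_t) = sigma^2, the variance is
  gamma(0) = sigma^2 * (1 + sum_i theta_i^2).
  sum_i theta_i^2 = (-0.21)^2 + (0.199)^2 = 0.0441 + 0.039601 = 0.083701.
  gamma(0) = 4 * (1 + 0.083701) = 4 * 1.083701 = 4.334804, which rounds to 4.3348.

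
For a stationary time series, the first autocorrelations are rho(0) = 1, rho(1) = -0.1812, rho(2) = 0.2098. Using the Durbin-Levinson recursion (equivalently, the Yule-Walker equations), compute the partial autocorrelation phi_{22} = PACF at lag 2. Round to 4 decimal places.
\phi_{22} = 0.1830

The PACF at lag k is phi_{kk}, the last component of the solution
to the Yule-Walker system G_k phi = r_k where
  (G_k)_{ij} = rho(|i - j|), (r_k)_i = rho(i), i,j = 1..k.
Equivalently, Durbin-Levinson gives phi_{kk} iteratively:
  phi_{11} = rho(1)
  phi_{kk} = [rho(k) - sum_{j=1..k-1} phi_{k-1,j} rho(k-j)]
            / [1 - sum_{j=1..k-1} phi_{k-1,j} rho(j)],
  phi_{k,j} = phi_{k-1,j} - phi_{kk} phi_{k-1,k-j},  j = 1..k-1.
Step k = 1:
  phi_11 = rho(1) = -0.1812.
Step k = 2:
  phi_22 = [rho(2) - phi_11 rho(1)] / [1 - phi_11 rho(1)] = [0.2098 - (-0.1812)(-0.1812)] / [1 - (-0.1812)(-0.1812)]
         = 0.17696656 / 0.96716656 = 0.183.
Therefore phi_{22} = 0.1830.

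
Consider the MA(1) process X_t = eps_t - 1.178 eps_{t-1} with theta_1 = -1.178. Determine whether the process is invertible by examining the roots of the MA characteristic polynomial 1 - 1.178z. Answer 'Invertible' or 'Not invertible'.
\text{Not invertible}

The MA(q) characteristic polynomial is P(z) = 1 - 1.178z.
Invertibility requires all roots to lie outside the unit circle, i.e. |z| > 1 for every root.
This is linear in z: 1 + (-1.178) z = 0  =>  z = -1/(-1.178) = 0.848896,  |z| = 0.848896.
Moduli of all roots: 0.8489.
All moduli strictly greater than 1? No.
Verdict: Not invertible.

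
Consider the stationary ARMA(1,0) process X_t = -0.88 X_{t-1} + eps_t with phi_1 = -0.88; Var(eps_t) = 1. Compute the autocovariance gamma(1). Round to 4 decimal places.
\gamma(1) = -3.9007

Multiply the model equation by X_{t-k} and take expectations. With theta_0 = psi_0 = 1 and psi_j the MA(infinity) weights, this gives
  gamma(k) - sum_i phi_i gamma(k-i) = c_k,
  c_k = sigma^2 * sum_{j=k..q} theta_j psi_{j-k}   (c_k = 0 for k > q),
using gamma(-m) = gamma(m).
Pure AR (q = 0): c_0 = sigma^2 = 1, c_k = 0 for k >= 1.
Equations for k = 0 and k = 1 (AR order 1):
  gamma(0) = phi_1 gamma(1) + c_0
  gamma(1) = phi_1 gamma(0) + c_1
Substituting the second into the first: gamma(0) (1 - phi_1^2) = c_0 + phi_1 c_1, so
  gamma(0) = c_0 / (1 - phi_1^2) = 1 / (1 - (-0.88)^2) = 1 / 0.2256 = 4.432624.
  gamma(1) = phi_1 gamma(0) = (-0.88)(4.432624) = -3.900709.
Therefore gamma(1) = -3.9007 (to 4 decimal places).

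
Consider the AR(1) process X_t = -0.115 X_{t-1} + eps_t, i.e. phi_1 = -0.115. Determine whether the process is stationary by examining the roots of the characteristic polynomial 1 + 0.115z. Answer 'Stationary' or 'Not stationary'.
\text{Stationary}

The AR(p) characteristic polynomial is P(z) = 1 + 0.115z.
Stationarity requires all roots to lie outside the unit circle, i.e. |z| > 1 for every root.
This is linear in z: 1 + (0.115) z = 0  =>  z = -1/(0.115) = -8.695652,  |z| = 8.695652.
Moduli of all roots: 8.6957.
All moduli strictly greater than 1? Yes.
Verdict: Stationary.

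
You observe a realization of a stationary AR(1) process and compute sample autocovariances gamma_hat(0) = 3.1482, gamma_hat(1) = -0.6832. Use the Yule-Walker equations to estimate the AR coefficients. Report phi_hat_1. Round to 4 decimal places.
\hat\phi_{1} = -0.2170

The Yule-Walker equations for an AR(p) process read, in matrix form,
  Gamma_p phi = r_p,   with   (Gamma_p)_{ij} = gamma(|i - j|),
                       (r_p)_i = gamma(i),   i,j = 1..p.
Substitute the sample gammas (Toeplitz matrix and right-hand side of size 1):
  Gamma_p = [[3.1482]]
  r_p     = [-0.6832]
With p = 1 this is the single equation gamma(0) phi_1 = gamma(1):
  phi_hat_1 = gamma(1) / gamma(0) = -0.6832 / 3.1482 = -0.2170.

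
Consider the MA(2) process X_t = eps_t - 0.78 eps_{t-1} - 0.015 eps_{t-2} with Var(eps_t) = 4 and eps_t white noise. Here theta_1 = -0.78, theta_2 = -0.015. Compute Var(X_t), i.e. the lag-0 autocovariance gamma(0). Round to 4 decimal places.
\gamma(0) = 6.4345

For an MA(q) process X_t = eps_t + sum_i theta_i eps_{t-i} with
Var(eps_t) = sigma^2, the variance is
  gamma(0) = sigma^2 * (1 + sum_i theta_i^2).
  sum_i theta_i^2 = (-0.78)^2 + (-0.015)^2 = 0.6084 + 0.000225 = 0.608625.
  gamma(0) = 4 * (1 + 0.608625) = 4 * 1.608625 = 6.4345.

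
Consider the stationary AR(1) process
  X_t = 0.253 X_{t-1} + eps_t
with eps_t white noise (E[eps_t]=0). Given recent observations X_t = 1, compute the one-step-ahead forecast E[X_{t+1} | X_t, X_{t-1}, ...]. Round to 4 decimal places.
E[X_{t+1} \mid \mathcal F_t] = 0.2530

For an AR(p) model X_t = c + sum_i phi_i X_{t-i} + eps_t, the
one-step-ahead conditional mean is
  E[X_{t+1} | X_t, ...] = c + sum_i phi_i X_{t+1-i}.
Substitute known values:
  E[X_{t+1} | ...] = (0.253) * (1)
                   = 0.2530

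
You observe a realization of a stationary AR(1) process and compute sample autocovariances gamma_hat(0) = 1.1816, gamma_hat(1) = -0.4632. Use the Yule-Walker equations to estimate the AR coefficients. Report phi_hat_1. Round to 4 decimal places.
\hat\phi_{1} = -0.3920

The Yule-Walker equations for an AR(p) process read, in matrix form,
  Gamma_p phi = r_p,   with   (Gamma_p)_{ij} = gamma(|i - j|),
                       (r_p)_i = gamma(i),   i,j = 1..p.
Substitute the sample gammas (Toeplitz matrix and right-hand side of size 1):
  Gamma_p = [[1.1816]]
  r_p     = [-0.4632]
With p = 1 this is the single equation gamma(0) phi_1 = gamma(1):
  phi_hat_1 = gamma(1) / gamma(0) = -0.4632 / 1.1816 = -0.3920.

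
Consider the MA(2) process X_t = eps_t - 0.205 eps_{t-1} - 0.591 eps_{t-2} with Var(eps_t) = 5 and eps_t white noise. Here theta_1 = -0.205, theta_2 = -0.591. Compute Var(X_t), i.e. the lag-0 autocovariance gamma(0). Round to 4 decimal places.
\gamma(0) = 6.9565

For an MA(q) process X_t = eps_t + sum_i theta_i eps_{t-i} with
Var(eps_t) = sigma^2, the variance is
  gamma(0) = sigma^2 * (1 + sum_i theta_i^2).
  sum_i theta_i^2 = (-0.205)^2 + (-0.591)^2 = 0.042025 + 0.349281 = 0.391306.
  gamma(0) = 5 * (1 + 0.391306) = 5 * 1.391306 = 6.95653, which rounds to 6.9565.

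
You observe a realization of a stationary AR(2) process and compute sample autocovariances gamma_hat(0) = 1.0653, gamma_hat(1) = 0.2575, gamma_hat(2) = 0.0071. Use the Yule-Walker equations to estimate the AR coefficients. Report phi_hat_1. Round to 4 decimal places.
\hat\phi_{1} = 0.2550

The Yule-Walker equations for an AR(p) process read, in matrix form,
  Gamma_p phi = r_p,   with   (Gamma_p)_{ij} = gamma(|i - j|),
                       (r_p)_i = gamma(i),   i,j = 1..p.
Substitute the sample gammas (Toeplitz matrix and right-hand side of size 2):
  Gamma_p = [[1.0653, 0.2575], [0.2575, 1.0653]]
  r_p     = [0.2575, 0.0071]
Written out:
  1.0653 phi_1 + 0.2575 phi_2 = 0.2575
  0.2575 phi_1 + 1.0653 phi_2 = 0.0071
Solve by Cramer's rule:
  det = gamma(0)^2 - gamma(1)^2 = (1.0653)^2 - (0.2575)^2 = 1.13486409 - 0.06630625 = 1.06855784
  phi_hat_1 = [gamma(1) gamma(0) - gamma(1) gamma(2)] / det = [(0.2575)(1.0653) - (0.2575)(0.0071)] / 1.06855784 = 0.2724865 / 1.06855784 = 0.255
  phi_hat_2 = [gamma(0) gamma(2) - gamma(1)^2] / det = [(1.0653)(0.0071) - (0.2575)^2] / 1.06855784 = -0.05874262 / 1.06855784 = -0.055
So phi_hat = [0.2550, -0.0550].
Therefore phi_hat_1 = 0.2550.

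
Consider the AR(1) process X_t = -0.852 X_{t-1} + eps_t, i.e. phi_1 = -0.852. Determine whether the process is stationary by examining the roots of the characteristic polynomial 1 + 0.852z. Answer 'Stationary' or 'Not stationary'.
\text{Stationary}

The AR(p) characteristic polynomial is P(z) = 1 + 0.852z.
Stationarity requires all roots to lie outside the unit circle, i.e. |z| > 1 for every root.
This is linear in z: 1 + (0.852) z = 0  =>  z = -1/(0.852) = -1.173709,  |z| = 1.173709.
Moduli of all roots: 1.1737.
All moduli strictly greater than 1? Yes.
Verdict: Stationary.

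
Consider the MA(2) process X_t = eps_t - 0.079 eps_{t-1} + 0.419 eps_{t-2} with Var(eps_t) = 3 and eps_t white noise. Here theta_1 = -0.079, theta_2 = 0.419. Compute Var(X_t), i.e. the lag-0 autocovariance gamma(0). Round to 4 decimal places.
\gamma(0) = 3.5454

For an MA(q) process X_t = eps_t + sum_i theta_i eps_{t-i} with
Var(eps_t) = sigma^2, the variance is
  gamma(0) = sigma^2 * (1 + sum_i theta_i^2).
  sum_i theta_i^2 = (-0.079)^2 + (0.419)^2 = 0.006241 + 0.175561 = 0.181802.
  gamma(0) = 3 * (1 + 0.181802) = 3 * 1.181802 = 3.545406, which rounds to 3.5454.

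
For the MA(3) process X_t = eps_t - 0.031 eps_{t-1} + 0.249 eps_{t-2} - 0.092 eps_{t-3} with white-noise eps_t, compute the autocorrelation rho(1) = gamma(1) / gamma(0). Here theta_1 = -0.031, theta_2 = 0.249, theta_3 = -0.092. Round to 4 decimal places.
\rho(1) = -0.0575

For an MA(q) process with theta_0 = 1, the autocovariance is
  gamma(k) = sigma^2 * sum_{i=0..q-k} theta_i * theta_{i+k},
and rho(k) = gamma(k) / gamma(0). Sigma^2 cancels.
  numerator   = (1)*(-0.031) + (-0.031)*(0.249) + (0.249)*(-0.092) = -0.061627.
  denominator = (1)^2 + (-0.031)^2 + (0.249)^2 + (-0.092)^2 = 1.071426.
  rho(1) = -0.061627 / 1.071426 = -0.0575.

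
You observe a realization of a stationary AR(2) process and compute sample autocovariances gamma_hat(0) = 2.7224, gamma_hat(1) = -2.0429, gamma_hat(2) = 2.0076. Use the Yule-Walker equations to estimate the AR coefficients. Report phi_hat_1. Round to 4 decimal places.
\hat\phi_{1} = -0.4510

The Yule-Walker equations for an AR(p) process read, in matrix form,
  Gamma_p phi = r_p,   with   (Gamma_p)_{ij} = gamma(|i - j|),
                       (r_p)_i = gamma(i),   i,j = 1..p.
Substitute the sample gammas (Toeplitz matrix and right-hand side of size 2):
  Gamma_p = [[2.7224, -2.0429], [-2.0429, 2.7224]]
  r_p     = [-2.0429, 2.0076]
Written out:
  2.7224 phi_1 - 2.0429 phi_2 = -2.0429
  -2.0429 phi_1 + 2.7224 phi_2 = 2.0076
Solve by Cramer's rule:
  det = gamma(0)^2 - gamma(1)^2 = (2.7224)^2 - (-2.0429)^2 = 7.41146176 - 4.17344041 = 3.23802135
  phi_hat_1 = [gamma(1) gamma(0) - gamma(1) gamma(2)] / det = [(-2.0429)(2.7224) - (-2.0429)(2.0076)] / 3.23802135 = -1.46026492 / 3.23802135 = -0.451
  phi_hat_2 = [gamma(0) gamma(2) - gamma(1)^2] / det = [(2.7224)(2.0076) - (-2.0429)^2] / 3.23802135 = 1.29204983 / 3.23802135 = 0.399
So phi_hat = [-0.4510, 0.3990].
Therefore phi_hat_1 = -0.4510.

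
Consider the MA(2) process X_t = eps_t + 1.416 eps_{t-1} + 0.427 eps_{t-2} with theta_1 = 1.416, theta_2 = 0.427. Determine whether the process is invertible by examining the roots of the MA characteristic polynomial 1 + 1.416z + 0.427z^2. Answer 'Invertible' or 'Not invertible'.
\text{Invertible}

The MA(q) characteristic polynomial is P(z) = 1 + 1.416z + 0.427z^2.
Invertibility requires all roots to lie outside the unit circle, i.e. |z| > 1 for every root.
Set 1 + (1.416) z + (0.427) z^2 = 0, i.e. a z^2 + b z + c = 0 with a = 0.427, b = 1.416, c = 1.
Discriminant D = b^2 - 4ac = (1.416)^2 - 4*(0.427)*1 = 2.005056 - (1.708) = 0.297056.
D >= 0, so the roots are real: z = (-b +/- sqrt(D)) / (2a) = (-1.416 +/- 0.545028) / (0.854).
  z_1 = (-1.416 + 0.545028) / (0.854) = -1.0199,   |z_1| = 1.0199.
  z_2 = (-1.416 - 0.545028) / (0.854) = -2.2963,   |z_2| = 2.2963.
Moduli of all roots: 1.0199, 2.2963.
All moduli strictly greater than 1? Yes.
Verdict: Invertible.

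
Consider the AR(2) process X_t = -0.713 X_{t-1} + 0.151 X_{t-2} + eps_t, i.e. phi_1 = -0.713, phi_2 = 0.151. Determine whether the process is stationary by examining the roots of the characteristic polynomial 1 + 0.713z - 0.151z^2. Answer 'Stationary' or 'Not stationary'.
\text{Stationary}

The AR(p) characteristic polynomial is P(z) = 1 + 0.713z - 0.151z^2.
Stationarity requires all roots to lie outside the unit circle, i.e. |z| > 1 for every root.
Set 1 + (0.713) z + (-0.151) z^2 = 0, i.e. a z^2 + b z + c = 0 with a = -0.151, b = 0.713, c = 1.
Discriminant D = b^2 - 4ac = (0.713)^2 - 4*(-0.151)*1 = 0.508369 - (-0.604) = 1.112369.
D >= 0, so the roots are real: z = (-b +/- sqrt(D)) / (2a) = (-0.713 +/- 1.054689) / (-0.302).
  z_1 = (-0.713 + 1.054689) / (-0.302) = -1.1314,   |z_1| = 1.1314.
  z_2 = (-0.713 - 1.054689) / (-0.302) = 5.8533,   |z_2| = 5.8533.
Moduli of all roots: 1.1314, 5.8533.
All moduli strictly greater than 1? Yes.
Verdict: Stationary.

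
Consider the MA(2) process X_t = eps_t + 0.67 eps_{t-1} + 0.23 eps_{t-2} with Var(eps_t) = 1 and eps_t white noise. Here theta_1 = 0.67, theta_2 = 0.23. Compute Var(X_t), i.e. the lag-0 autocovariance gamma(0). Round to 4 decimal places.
\gamma(0) = 1.5018

For an MA(q) process X_t = eps_t + sum_i theta_i eps_{t-i} with
Var(eps_t) = sigma^2, the variance is
  gamma(0) = sigma^2 * (1 + sum_i theta_i^2).
  sum_i theta_i^2 = (0.67)^2 + (0.23)^2 = 0.4489 + 0.0529 = 0.5018.
  gamma(0) = 1 * (1 + 0.5018) = 1 * 1.5018 = 1.5018.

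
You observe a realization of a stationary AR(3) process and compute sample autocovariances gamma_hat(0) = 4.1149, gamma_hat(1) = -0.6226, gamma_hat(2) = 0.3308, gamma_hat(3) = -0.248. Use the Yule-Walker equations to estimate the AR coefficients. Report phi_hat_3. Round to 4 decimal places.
\hat\phi_{3} = -0.0410

The Yule-Walker equations for an AR(p) process read, in matrix form,
  Gamma_p phi = r_p,   with   (Gamma_p)_{ij} = gamma(|i - j|),
                       (r_p)_i = gamma(i),   i,j = 1..p.
Substitute the sample gammas (Toeplitz matrix and right-hand side of size 3):
  Gamma_p = [[4.1149, -0.6226, 0.3308], [-0.6226, 4.1149, -0.6226], [0.3308, -0.6226, 4.1149]]
  r_p     = [-0.6226, 0.3308, -0.248]
Written out (R1..R3):
  (R1) 4.1149 phi_1 - 0.6226 phi_2 + 0.3308 phi_3 = -0.6226
  (R2) -0.6226 phi_1 + 4.1149 phi_2 - 0.6226 phi_3 = 0.3308
  (R3) 0.3308 phi_1 - 0.6226 phi_2 + 4.1149 phi_3 = -0.248
Gaussian elimination:
  R2 <- R2 - (-0.6226/4.1149) R1 = R2 - (-0.151304) R1:  4.020698 phi_2 - 0.572549 phi_3 = 0.236598
  R3 <- R3 - (0.3308/4.1149) R1 = R3 - (0.080391) R1:  -0.572549 phi_2 + 4.088307 phi_3 = -0.197949
  R3 <- R3 - (-0.572549/4.020698) R2 = R3 - (-0.1424) R2:  4.006776 phi_3 = -0.164257
Back-substitution:
  phi_hat_3 = -0.164257 / 4.006776 = -0.040995
  phi_hat_2 = (0.236598 - (-0.572549)(-0.040995)) / 4.020698 = 0.053007
  phi_hat_1 = (-0.6226 - (-0.6226)(0.053007) - (0.3308)(-0.040995)) / 4.1149 = -0.139988
So phi_hat = [-0.1400, 0.0530, -0.0410].
Therefore phi_hat_3 = -0.0410.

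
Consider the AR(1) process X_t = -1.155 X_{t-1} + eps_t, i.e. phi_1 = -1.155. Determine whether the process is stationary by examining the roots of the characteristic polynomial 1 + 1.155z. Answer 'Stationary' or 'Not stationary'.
\text{Not stationary}

The AR(p) characteristic polynomial is P(z) = 1 + 1.155z.
Stationarity requires all roots to lie outside the unit circle, i.e. |z| > 1 for every root.
This is linear in z: 1 + (1.155) z = 0  =>  z = -1/(1.155) = -0.865801,  |z| = 0.865801.
Moduli of all roots: 0.8658.
All moduli strictly greater than 1? No.
Verdict: Not stationary.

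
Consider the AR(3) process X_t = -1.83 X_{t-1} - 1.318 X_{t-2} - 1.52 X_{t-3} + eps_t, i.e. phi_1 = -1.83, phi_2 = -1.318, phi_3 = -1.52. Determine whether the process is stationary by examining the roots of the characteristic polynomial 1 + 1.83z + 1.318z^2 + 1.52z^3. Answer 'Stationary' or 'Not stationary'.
\text{Not stationary}

The AR(p) characteristic polynomial is P(z) = 1 + 1.83z + 1.318z^2 + 1.52z^3.
Stationarity requires all roots to lie outside the unit circle, i.e. |z| > 1 for every root.
Degree 3: look for a simple real root z0 first, then factor out (1 - z/z0) and solve the remaining quadratic.
Testing z0 = -0.625: P(-0.625) = 1 + (1.83)(-0.625) + (1.318)(-0.625)^2 + (1.52)(-0.625)^3
  = 1 + (-1.14375) + (0.514844) + (-0.371094) = 0.  So z_0 = -0.625 is a root, |z_0| = 0.625.
Divide out the factor (1 + 1.6 z) = (1 - z/z0) (since 1/z0 = -1.6):
  P(z) = (1 + 1.6 z)(1 + (0.23) z + (0.95) z^2)
  [check: z-coef 0.23 - (-1.6) = 1.83; z^2-coef 0.95 - (-1.6)(0.23) = 1.318; z^3-coef -(-1.6)(0.95) = 1.52.]
Remaining roots from the quadratic factor 1 + (0.23) z + (0.95) z^2:
  Set 1 + (0.23) z + (0.95) z^2 = 0, i.e. a z^2 + b z + c = 0 with a = 0.95, b = 0.23, c = 1.
  Discriminant D = b^2 - 4ac = (0.23)^2 - 4*(0.95)*1 = 0.0529 - (3.8) = -3.7471.
  D < 0, so the roots are the complex-conjugate pair z = (-b +/- i sqrt(-D)) / (2a) = -0.1211 +/- 1.0188i.
  For a conjugate pair |z|^2 = z * conj(z) = (product of roots) = c/a = 1/(0.95) = 1.052632, so |z| = sqrt(1.052632) = 1.026 for both roots.
Moduli of all roots: 0.6250, 1.0260, 1.0260.
All moduli strictly greater than 1? No.
Verdict: Not stationary.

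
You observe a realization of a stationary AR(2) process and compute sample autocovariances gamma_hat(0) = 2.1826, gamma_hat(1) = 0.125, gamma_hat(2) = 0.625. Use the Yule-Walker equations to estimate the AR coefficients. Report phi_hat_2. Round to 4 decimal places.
\hat\phi_{2} = 0.2840

The Yule-Walker equations for an AR(p) process read, in matrix form,
  Gamma_p phi = r_p,   with   (Gamma_p)_{ij} = gamma(|i - j|),
                       (r_p)_i = gamma(i),   i,j = 1..p.
Substitute the sample gammas (Toeplitz matrix and right-hand side of size 2):
  Gamma_p = [[2.1826, 0.125], [0.125, 2.1826]]
  r_p     = [0.125, 0.625]
Written out:
  2.1826 phi_1 + 0.125 phi_2 = 0.125
  0.125 phi_1 + 2.1826 phi_2 = 0.625
Solve by Cramer's rule:
  det = gamma(0)^2 - gamma(1)^2 = (2.1826)^2 - (0.125)^2 = 4.76374276 - 0.015625 = 4.74811776
  phi_hat_1 = [gamma(1) gamma(0) - gamma(1) gamma(2)] / det = [(0.125)(2.1826) - (0.125)(0.625)] / 4.74811776 = 0.1947 / 4.74811776 = 0.041
  phi_hat_2 = [gamma(0) gamma(2) - gamma(1)^2] / det = [(2.1826)(0.625) - (0.125)^2] / 4.74811776 = 1.3485 / 4.74811776 = 0.284
So phi_hat = [0.0410, 0.2840].
Therefore phi_hat_2 = 0.2840.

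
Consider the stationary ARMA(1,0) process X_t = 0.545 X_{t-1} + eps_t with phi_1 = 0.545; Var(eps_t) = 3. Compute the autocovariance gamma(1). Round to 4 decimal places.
\gamma(1) = 2.3258

Multiply the model equation by X_{t-k} and take expectations. With theta_0 = psi_0 = 1 and psi_j the MA(infinity) weights, this gives
  gamma(k) - sum_i phi_i gamma(k-i) = c_k,
  c_k = sigma^2 * sum_{j=k..q} theta_j psi_{j-k}   (c_k = 0 for k > q),
using gamma(-m) = gamma(m).
Pure AR (q = 0): c_0 = sigma^2 = 3, c_k = 0 for k >= 1.
Equations for k = 0 and k = 1 (AR order 1):
  gamma(0) = phi_1 gamma(1) + c_0
  gamma(1) = phi_1 gamma(0) + c_1
Substituting the second into the first: gamma(0) (1 - phi_1^2) = c_0 + phi_1 c_1, so
  gamma(0) = c_0 / (1 - phi_1^2) = 3 / (1 - (0.545)^2) = 3 / 0.702975 = 4.267577.
  gamma(1) = phi_1 gamma(0) = (0.545)(4.267577) = 2.32583.
Therefore gamma(1) = 2.3258 (to 4 decimal places).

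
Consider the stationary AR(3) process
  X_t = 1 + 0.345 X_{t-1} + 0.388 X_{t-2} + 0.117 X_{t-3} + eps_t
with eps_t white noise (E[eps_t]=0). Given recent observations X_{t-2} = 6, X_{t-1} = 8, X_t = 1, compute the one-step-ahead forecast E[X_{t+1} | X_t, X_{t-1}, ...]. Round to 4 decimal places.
E[X_{t+1} \mid \mathcal F_t] = 5.1510

For an AR(p) model X_t = c + sum_i phi_i X_{t-i} + eps_t, the
one-step-ahead conditional mean is
  E[X_{t+1} | X_t, ...] = c + sum_i phi_i X_{t+1-i}.
Substitute known values:
  E[X_{t+1} | ...] = 1 + (0.345) * (1) + (0.388) * (8) + (0.117) * (6)
                   = 5.1510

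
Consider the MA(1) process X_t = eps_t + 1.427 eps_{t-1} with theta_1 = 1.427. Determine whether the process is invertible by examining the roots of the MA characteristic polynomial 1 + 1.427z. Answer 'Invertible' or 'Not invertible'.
\text{Not invertible}

The MA(q) characteristic polynomial is P(z) = 1 + 1.427z.
Invertibility requires all roots to lie outside the unit circle, i.e. |z| > 1 for every root.
This is linear in z: 1 + (1.427) z = 0  =>  z = -1/(1.427) = -0.700771,  |z| = 0.700771.
Moduli of all roots: 0.7008.
All moduli strictly greater than 1? No.
Verdict: Not invertible.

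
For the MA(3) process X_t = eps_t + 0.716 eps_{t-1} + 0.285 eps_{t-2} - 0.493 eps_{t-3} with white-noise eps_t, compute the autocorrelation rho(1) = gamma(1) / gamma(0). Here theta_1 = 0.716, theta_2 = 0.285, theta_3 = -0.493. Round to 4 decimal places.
\rho(1) = 0.4244

For an MA(q) process with theta_0 = 1, the autocovariance is
  gamma(k) = sigma^2 * sum_{i=0..q-k} theta_i * theta_{i+k},
and rho(k) = gamma(k) / gamma(0). Sigma^2 cancels.
  numerator   = (1)*(0.716) + (0.716)*(0.285) + (0.285)*(-0.493) = 0.779555.
  denominator = (1)^2 + (0.716)^2 + (0.285)^2 + (-0.493)^2 = 1.83693.
  rho(1) = 0.779555 / 1.83693 = 0.4244.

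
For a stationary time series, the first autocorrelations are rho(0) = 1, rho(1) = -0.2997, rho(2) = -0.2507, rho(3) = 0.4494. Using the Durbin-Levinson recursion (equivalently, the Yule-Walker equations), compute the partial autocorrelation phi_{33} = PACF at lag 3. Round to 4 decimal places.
\phi_{33} = 0.2990

The PACF at lag k is phi_{kk}, the last component of the solution
to the Yule-Walker system G_k phi = r_k where
  (G_k)_{ij} = rho(|i - j|), (r_k)_i = rho(i), i,j = 1..k.
Equivalently, Durbin-Levinson gives phi_{kk} iteratively:
  phi_{11} = rho(1)
  phi_{kk} = [rho(k) - sum_{j=1..k-1} phi_{k-1,j} rho(k-j)]
            / [1 - sum_{j=1..k-1} phi_{k-1,j} rho(j)],
  phi_{k,j} = phi_{k-1,j} - phi_{kk} phi_{k-1,k-j},  j = 1..k-1.
Step k = 1:
  phi_11 = rho(1) = -0.2997.
Step k = 2:
  phi_22 = [rho(2) - phi_11 rho(1)] / [1 - phi_11 rho(1)] = [-0.2507 - (-0.2997)(-0.2997)] / [1 - (-0.2997)(-0.2997)]
         = -0.34052009 / 0.91017991 = -0.374124.
  Update: phi_21 = phi_11 - phi_22 phi_11 = -0.2997 - (-0.374124)(-0.2997) = -0.411825.
Step k = 3:
  phi_33 = [rho(3) - phi_21 rho(2) - phi_22 rho(1)] / [1 - phi_21 rho(1) - phi_22 rho(2)]
    numerator   = 0.4494 - (-0.411825)(-0.2507) - (-0.374124)(-0.2997) = 0.23403054
    denominator = 1 - (-0.411825)(-0.2997) - (-0.374124)(-0.2507) = 0.78278319
  phi_33 = 0.23403054 / 0.78278319 = 0.299.
Therefore phi_{33} = 0.2990.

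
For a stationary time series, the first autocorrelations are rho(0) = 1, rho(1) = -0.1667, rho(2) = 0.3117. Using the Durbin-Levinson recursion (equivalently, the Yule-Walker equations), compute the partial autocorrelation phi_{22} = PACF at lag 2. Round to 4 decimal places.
\phi_{22} = 0.2920

The PACF at lag k is phi_{kk}, the last component of the solution
to the Yule-Walker system G_k phi = r_k where
  (G_k)_{ij} = rho(|i - j|), (r_k)_i = rho(i), i,j = 1..k.
Equivalently, Durbin-Levinson gives phi_{kk} iteratively:
  phi_{11} = rho(1)
  phi_{kk} = [rho(k) - sum_{j=1..k-1} phi_{k-1,j} rho(k-j)]
            / [1 - sum_{j=1..k-1} phi_{k-1,j} rho(j)],
  phi_{k,j} = phi_{k-1,j} - phi_{kk} phi_{k-1,k-j},  j = 1..k-1.
Step k = 1:
  phi_11 = rho(1) = -0.1667.
Step k = 2:
  phi_22 = [rho(2) - phi_11 rho(1)] / [1 - phi_11 rho(1)] = [0.3117 - (-0.1667)(-0.1667)] / [1 - (-0.1667)(-0.1667)]
         = 0.28391111 / 0.97221111 = 0.292.
Therefore phi_{22} = 0.2920.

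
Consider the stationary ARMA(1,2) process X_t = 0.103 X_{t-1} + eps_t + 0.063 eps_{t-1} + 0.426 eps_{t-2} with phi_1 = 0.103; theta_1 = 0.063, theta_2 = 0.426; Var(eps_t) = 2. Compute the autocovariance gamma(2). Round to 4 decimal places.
\gamma(2) = 0.9056

Multiply the model equation by X_{t-k} and take expectations. With theta_0 = psi_0 = 1 and psi_j the MA(infinity) weights, this gives
  gamma(k) - sum_i phi_i gamma(k-i) = c_k,
  c_k = sigma^2 * sum_{j=k..q} theta_j psi_{j-k}   (c_k = 0 for k > q),
using gamma(-m) = gamma(m).
psi-weights needed (psi_j = theta_j + sum_i phi_i psi_{j-i}):
  psi_1 = theta_1 + phi_1 = 0.063 + (0.103) = 0.166
  psi_2 = theta_2 + phi_1 psi_1 = 0.426 + (0.103)(0.166) = 0.443098
Right-hand sides:
  c_0 = sigma^2 (1 + theta_1 psi_1 + theta_2 psi_2) = 2 * (1 + (0.063)(0.166) + (0.426)(0.443098)) = 2 * 1.199218 = 2.398435
  c_1 = sigma^2 (theta_1 + theta_2 psi_1) = 2 * (0.063 + (0.426)(0.166)) = 0.267432
  c_2 = sigma^2 theta_2 = 2 * (0.426) = 0.852
Equations for k = 0 and k = 1 (AR order 1):
  gamma(0) = phi_1 gamma(1) + c_0
  gamma(1) = phi_1 gamma(0) + c_1
Substituting the second into the first: gamma(0) (1 - phi_1^2) = c_0 + phi_1 c_1, so
  gamma(0) = (c_0 + phi_1 c_1) / (1 - phi_1^2) = (2.398435 + (0.103)(0.267432)) / (1 - (0.103)^2) = 2.425981 / 0.989391 = 2.451994.
  gamma(1) = phi_1 gamma(0) + c_1 = (0.103)(2.451994) + (0.267432) = 0.519987.
For k = 2: gamma(2) = phi_1 gamma(1) + c_2
  = (0.103)(0.519987) + (0.852) = 0.905559.
Therefore gamma(2) = 0.9056 (to 4 decimal places).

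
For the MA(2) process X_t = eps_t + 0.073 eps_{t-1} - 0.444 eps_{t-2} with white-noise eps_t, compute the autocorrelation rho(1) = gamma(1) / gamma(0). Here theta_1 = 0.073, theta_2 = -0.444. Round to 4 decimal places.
\rho(1) = 0.0338

For an MA(q) process with theta_0 = 1, the autocovariance is
  gamma(k) = sigma^2 * sum_{i=0..q-k} theta_i * theta_{i+k},
and rho(k) = gamma(k) / gamma(0). Sigma^2 cancels.
  numerator   = (1)*(0.073) + (0.073)*(-0.444) = 0.040588.
  denominator = (1)^2 + (0.073)^2 + (-0.444)^2 = 1.202465.
  rho(1) = 0.040588 / 1.202465 = 0.0338.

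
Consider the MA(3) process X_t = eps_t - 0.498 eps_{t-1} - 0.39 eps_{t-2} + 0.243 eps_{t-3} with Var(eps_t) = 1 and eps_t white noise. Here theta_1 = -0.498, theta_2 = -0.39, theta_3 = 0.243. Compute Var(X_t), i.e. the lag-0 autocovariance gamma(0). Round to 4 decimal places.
\gamma(0) = 1.4592

For an MA(q) process X_t = eps_t + sum_i theta_i eps_{t-i} with
Var(eps_t) = sigma^2, the variance is
  gamma(0) = sigma^2 * (1 + sum_i theta_i^2).
  sum_i theta_i^2 = (-0.498)^2 + (-0.39)^2 + (0.243)^2 = 0.248004 + 0.1521 + 0.059049 = 0.459153.
  gamma(0) = 1 * (1 + 0.459153) = 1 * 1.459153 = 1.459153, which rounds to 1.4592.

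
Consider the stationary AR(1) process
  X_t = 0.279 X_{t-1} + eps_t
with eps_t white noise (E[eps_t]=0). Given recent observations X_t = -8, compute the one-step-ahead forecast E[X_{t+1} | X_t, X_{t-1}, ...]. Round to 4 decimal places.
E[X_{t+1} \mid \mathcal F_t] = -2.2320

For an AR(p) model X_t = c + sum_i phi_i X_{t-i} + eps_t, the
one-step-ahead conditional mean is
  E[X_{t+1} | X_t, ...] = c + sum_i phi_i X_{t+1-i}.
Substitute known values:
  E[X_{t+1} | ...] = (0.279) * (-8)
                   = -2.2320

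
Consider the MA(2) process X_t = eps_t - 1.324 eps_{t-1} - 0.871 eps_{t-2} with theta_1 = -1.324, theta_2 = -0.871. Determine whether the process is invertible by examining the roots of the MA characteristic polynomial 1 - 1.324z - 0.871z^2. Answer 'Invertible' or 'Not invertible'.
\text{Not invertible}

The MA(q) characteristic polynomial is P(z) = 1 - 1.324z - 0.871z^2.
Invertibility requires all roots to lie outside the unit circle, i.e. |z| > 1 for every root.
Set 1 + (-1.324) z + (-0.871) z^2 = 0, i.e. a z^2 + b z + c = 0 with a = -0.871, b = -1.324, c = 1.
Discriminant D = b^2 - 4ac = (-1.324)^2 - 4*(-0.871)*1 = 1.752976 - (-3.484) = 5.236976.
D >= 0, so the roots are real: z = (-b +/- sqrt(D)) / (2a) = (1.324 +/- 2.288444) / (-1.742).
  z_1 = (1.324 + 2.288444) / (-1.742) = -2.0737,   |z_1| = 2.0737.
  z_2 = (1.324 - 2.288444) / (-1.742) = 0.5536,   |z_2| = 0.5536.
Moduli of all roots: 2.0737, 0.5536.
All moduli strictly greater than 1? No.
Verdict: Not invertible.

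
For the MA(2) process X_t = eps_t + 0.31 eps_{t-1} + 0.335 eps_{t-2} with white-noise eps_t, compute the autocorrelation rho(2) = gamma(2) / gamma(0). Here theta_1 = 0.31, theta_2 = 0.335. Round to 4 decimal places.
\rho(2) = 0.2772

For an MA(q) process with theta_0 = 1, the autocovariance is
  gamma(k) = sigma^2 * sum_{i=0..q-k} theta_i * theta_{i+k},
and rho(k) = gamma(k) / gamma(0). Sigma^2 cancels.
  numerator   = (1)*(0.335) = 0.335.
  denominator = (1)^2 + (0.31)^2 + (0.335)^2 = 1.208325.
  rho(2) = 0.335 / 1.208325 = 0.2772.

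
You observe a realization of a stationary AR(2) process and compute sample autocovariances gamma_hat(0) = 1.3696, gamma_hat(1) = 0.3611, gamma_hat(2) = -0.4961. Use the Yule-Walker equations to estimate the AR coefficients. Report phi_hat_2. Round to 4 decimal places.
\hat\phi_{2} = -0.4640

The Yule-Walker equations for an AR(p) process read, in matrix form,
  Gamma_p phi = r_p,   with   (Gamma_p)_{ij} = gamma(|i - j|),
                       (r_p)_i = gamma(i),   i,j = 1..p.
Substitute the sample gammas (Toeplitz matrix and right-hand side of size 2):
  Gamma_p = [[1.3696, 0.3611], [0.3611, 1.3696]]
  r_p     = [0.3611, -0.4961]
Written out:
  1.3696 phi_1 + 0.3611 phi_2 = 0.3611
  0.3611 phi_1 + 1.3696 phi_2 = -0.4961
Solve by Cramer's rule:
  det = gamma(0)^2 - gamma(1)^2 = (1.3696)^2 - (0.3611)^2 = 1.87580416 - 0.13039321 = 1.74541095
  phi_hat_1 = [gamma(1) gamma(0) - gamma(1) gamma(2)] / det = [(0.3611)(1.3696) - (0.3611)(-0.4961)] / 1.74541095 = 0.67370427 / 1.74541095 = 0.386
  phi_hat_2 = [gamma(0) gamma(2) - gamma(1)^2] / det = [(1.3696)(-0.4961) - (0.3611)^2] / 1.74541095 = -0.80985177 / 1.74541095 = -0.464
So phi_hat = [0.3860, -0.4640].
Therefore phi_hat_2 = -0.4640.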